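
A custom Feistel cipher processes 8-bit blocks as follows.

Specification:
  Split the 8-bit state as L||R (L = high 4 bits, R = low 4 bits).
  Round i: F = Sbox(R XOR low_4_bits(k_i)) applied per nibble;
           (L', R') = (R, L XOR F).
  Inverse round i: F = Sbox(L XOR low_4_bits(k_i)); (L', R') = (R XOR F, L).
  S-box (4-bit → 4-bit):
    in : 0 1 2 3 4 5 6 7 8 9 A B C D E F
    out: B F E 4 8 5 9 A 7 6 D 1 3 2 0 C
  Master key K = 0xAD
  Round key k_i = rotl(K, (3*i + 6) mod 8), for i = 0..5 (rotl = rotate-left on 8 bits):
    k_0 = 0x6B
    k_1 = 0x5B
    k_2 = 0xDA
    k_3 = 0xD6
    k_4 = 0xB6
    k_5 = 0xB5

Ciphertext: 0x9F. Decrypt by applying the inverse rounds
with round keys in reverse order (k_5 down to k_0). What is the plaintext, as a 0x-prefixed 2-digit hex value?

s_0 = ciphertext = 0x9F
s_1 = InvRound(s_0, k_5) = 0xC9
s_2 = InvRound(s_1, k_4) = 0x4C
s_3 = InvRound(s_2, k_3) = 0x24
s_4 = InvRound(s_3, k_2) = 0x32
s_5 = InvRound(s_4, k_1) = 0x53
s_6 = InvRound(s_5, k_0) = 0x35

0x35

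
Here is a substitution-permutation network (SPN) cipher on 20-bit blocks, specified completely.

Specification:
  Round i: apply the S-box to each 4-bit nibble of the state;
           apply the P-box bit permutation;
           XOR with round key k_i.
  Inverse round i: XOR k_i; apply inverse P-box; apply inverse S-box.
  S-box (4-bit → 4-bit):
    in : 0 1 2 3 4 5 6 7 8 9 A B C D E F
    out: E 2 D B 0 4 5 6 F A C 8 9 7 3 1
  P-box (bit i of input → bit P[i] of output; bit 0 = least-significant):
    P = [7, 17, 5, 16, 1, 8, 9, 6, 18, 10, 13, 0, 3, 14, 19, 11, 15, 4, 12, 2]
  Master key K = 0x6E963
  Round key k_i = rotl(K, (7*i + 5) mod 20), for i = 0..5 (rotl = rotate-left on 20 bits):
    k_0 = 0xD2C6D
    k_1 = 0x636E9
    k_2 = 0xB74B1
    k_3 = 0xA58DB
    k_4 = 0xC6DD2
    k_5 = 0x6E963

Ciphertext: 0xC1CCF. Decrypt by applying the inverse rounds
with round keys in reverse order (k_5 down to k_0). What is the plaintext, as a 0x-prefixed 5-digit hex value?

s_0 = ciphertext = 0xC1CCF
s_1 = InvRound(s_0, k_5) = 0x2D71D
s_2 = InvRound(s_1, k_4) = 0x2222E
s_3 = InvRound(s_2, k_3) = 0x00AA6
s_4 = InvRound(s_3, k_2) = 0x00069
s_5 = InvRound(s_4, k_1) = 0x54D5E
s_6 = InvRound(s_5, k_0) = 0x17AE5

0x17AE5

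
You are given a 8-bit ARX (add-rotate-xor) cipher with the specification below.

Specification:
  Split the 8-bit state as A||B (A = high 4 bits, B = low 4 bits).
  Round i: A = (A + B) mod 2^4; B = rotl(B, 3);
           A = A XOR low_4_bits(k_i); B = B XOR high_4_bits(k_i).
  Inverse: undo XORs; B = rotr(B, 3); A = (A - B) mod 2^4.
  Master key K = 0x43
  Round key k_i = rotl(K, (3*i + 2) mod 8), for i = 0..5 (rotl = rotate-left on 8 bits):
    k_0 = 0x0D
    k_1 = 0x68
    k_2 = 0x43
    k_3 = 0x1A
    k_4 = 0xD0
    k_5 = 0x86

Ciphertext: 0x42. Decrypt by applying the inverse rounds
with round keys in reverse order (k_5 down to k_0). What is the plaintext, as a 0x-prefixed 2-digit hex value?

0xAB

s_0 = ciphertext = 0x42
s_1 = InvRound(s_0, k_5) = 0xD5
s_2 = InvRound(s_1, k_4) = 0xC1
s_3 = InvRound(s_2, k_3) = 0x60
s_4 = InvRound(s_3, k_2) = 0xD8
s_5 = InvRound(s_4, k_1) = 0x8D
s_6 = InvRound(s_5, k_0) = 0xAB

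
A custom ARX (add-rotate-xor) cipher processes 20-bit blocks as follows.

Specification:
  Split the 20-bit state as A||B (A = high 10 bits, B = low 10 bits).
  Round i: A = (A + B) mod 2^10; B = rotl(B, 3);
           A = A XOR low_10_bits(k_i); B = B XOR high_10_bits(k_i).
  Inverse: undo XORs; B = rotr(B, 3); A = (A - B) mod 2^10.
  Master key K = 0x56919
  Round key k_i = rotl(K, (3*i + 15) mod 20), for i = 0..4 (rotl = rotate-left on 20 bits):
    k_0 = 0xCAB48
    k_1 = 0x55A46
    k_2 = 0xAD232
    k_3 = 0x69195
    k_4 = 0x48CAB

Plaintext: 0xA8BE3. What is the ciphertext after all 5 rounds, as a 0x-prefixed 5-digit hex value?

s_0 = plaintext = 0xA8BE3
s_1 = Round(s_0, k_0) = 0x73435
s_2 = Round(s_1, k_1) = 0x110FE
s_3 = Round(s_2, k_2) = 0xDC145
s_4 = Round(s_3, k_3) = 0x4838E
s_5 = Round(s_4, k_4) = 0x01554

0x01554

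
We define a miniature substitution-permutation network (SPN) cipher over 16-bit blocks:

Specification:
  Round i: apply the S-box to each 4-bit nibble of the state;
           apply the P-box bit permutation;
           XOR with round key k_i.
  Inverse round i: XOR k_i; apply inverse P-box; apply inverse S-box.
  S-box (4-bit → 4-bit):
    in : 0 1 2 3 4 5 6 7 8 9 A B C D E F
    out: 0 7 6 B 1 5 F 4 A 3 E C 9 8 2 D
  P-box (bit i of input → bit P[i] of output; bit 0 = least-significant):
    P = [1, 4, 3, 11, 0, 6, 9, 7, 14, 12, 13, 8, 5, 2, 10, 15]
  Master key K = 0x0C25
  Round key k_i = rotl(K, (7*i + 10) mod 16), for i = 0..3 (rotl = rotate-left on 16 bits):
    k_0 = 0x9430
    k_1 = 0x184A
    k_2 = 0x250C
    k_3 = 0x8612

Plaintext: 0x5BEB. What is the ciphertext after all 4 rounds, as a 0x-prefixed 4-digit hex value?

0x1458

s_0 = plaintext = 0x5BEB
s_1 = Round(s_0, k_0) = 0xB958
s_2 = Round(s_1, k_1) = 0xC65B
s_3 = Round(s_2, k_2) = 0xDE25
s_4 = Round(s_3, k_3) = 0x1458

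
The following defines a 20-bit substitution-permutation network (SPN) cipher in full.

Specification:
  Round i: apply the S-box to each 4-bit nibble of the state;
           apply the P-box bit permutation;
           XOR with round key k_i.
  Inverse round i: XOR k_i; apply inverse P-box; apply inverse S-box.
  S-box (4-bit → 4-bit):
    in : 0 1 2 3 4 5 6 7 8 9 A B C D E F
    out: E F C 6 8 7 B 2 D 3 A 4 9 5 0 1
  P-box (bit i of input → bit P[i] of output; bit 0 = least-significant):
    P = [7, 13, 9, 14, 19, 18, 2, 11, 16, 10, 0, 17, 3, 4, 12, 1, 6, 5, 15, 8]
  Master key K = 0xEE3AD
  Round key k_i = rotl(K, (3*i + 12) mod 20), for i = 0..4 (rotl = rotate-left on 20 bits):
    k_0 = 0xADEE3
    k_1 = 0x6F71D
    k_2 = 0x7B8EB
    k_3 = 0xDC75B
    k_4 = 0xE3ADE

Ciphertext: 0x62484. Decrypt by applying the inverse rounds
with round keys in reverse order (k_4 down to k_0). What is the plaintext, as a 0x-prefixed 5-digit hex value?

s_0 = ciphertext = 0x62484
s_1 = InvRound(s_0, k_4) = 0xF17CB
s_2 = InvRound(s_1, k_3) = 0xB34EC
s_3 = InvRound(s_2, k_2) = 0xB431E
s_4 = InvRound(s_3, k_1) = 0xB2597
s_5 = InvRound(s_4, k_0) = 0x13F20

0x13F20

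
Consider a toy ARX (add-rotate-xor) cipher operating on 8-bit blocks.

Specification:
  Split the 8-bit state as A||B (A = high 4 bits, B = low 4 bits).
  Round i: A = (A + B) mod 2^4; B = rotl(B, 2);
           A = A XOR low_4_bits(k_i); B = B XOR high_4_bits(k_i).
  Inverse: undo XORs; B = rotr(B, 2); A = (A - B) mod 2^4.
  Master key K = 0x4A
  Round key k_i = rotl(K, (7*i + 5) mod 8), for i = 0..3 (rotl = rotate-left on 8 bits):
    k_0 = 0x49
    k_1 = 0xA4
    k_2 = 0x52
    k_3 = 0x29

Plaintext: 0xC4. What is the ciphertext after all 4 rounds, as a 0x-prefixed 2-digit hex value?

s_0 = plaintext = 0xC4
s_1 = Round(s_0, k_0) = 0x95
s_2 = Round(s_1, k_1) = 0xAF
s_3 = Round(s_2, k_2) = 0xBA
s_4 = Round(s_3, k_3) = 0xC8

0xC8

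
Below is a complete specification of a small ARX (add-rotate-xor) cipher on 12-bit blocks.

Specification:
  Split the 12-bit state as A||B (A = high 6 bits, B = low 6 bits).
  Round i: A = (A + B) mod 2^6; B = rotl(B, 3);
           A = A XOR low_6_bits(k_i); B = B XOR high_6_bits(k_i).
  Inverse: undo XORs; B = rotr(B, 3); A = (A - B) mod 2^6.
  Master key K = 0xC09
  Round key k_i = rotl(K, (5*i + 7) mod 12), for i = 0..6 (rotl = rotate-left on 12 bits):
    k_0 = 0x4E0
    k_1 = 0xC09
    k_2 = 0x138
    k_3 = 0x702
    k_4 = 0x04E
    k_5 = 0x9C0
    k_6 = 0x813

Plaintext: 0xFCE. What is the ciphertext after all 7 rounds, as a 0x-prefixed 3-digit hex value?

0xB1E

s_0 = plaintext = 0xFCE
s_1 = Round(s_0, k_0) = 0xB62
s_2 = Round(s_1, k_1) = 0x1A4
s_3 = Round(s_2, k_2) = 0x4A0
s_4 = Round(s_3, k_3) = 0xC18
s_5 = Round(s_4, k_4) = 0x182
s_6 = Round(s_5, k_5) = 0x237
s_7 = Round(s_6, k_6) = 0xB1E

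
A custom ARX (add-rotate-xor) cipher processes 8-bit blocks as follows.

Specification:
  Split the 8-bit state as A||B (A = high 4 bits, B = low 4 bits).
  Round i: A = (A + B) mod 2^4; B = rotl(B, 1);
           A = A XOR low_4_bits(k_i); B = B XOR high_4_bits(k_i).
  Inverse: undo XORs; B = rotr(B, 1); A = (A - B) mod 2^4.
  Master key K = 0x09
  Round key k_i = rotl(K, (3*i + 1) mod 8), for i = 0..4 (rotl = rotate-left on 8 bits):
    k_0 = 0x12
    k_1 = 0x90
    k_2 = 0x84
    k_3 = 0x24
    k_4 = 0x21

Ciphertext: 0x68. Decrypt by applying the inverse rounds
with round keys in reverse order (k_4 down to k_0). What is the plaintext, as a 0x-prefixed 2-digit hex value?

s_0 = ciphertext = 0x68
s_1 = InvRound(s_0, k_4) = 0x25
s_2 = InvRound(s_1, k_3) = 0xBB
s_3 = InvRound(s_2, k_2) = 0x69
s_4 = InvRound(s_3, k_1) = 0x60
s_5 = InvRound(s_4, k_0) = 0xC8

0xC8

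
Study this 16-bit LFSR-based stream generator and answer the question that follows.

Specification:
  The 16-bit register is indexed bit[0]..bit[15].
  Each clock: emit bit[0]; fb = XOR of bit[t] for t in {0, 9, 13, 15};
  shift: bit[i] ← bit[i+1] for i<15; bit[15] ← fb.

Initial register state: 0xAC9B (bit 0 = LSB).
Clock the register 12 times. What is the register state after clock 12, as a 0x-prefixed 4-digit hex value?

reg_0 = 0xAC9B
clock 1: out=1, reg = 0xD64D
clock 2: out=1, reg = 0xEB26
clock 3: out=0, reg = 0xF593
clock 4: out=1, reg = 0xFAC9
clock 5: out=1, reg = 0x7D64
clock 6: out=0, reg = 0xBEB2
clock 7: out=0, reg = 0xDF59
clock 8: out=1, reg = 0xEFAC
clock 9: out=0, reg = 0xF7D6
clock 10: out=0, reg = 0xFBEB
clock 11: out=1, reg = 0x7DF5
clock 12: out=1, reg = 0x3EFA

0x3EFA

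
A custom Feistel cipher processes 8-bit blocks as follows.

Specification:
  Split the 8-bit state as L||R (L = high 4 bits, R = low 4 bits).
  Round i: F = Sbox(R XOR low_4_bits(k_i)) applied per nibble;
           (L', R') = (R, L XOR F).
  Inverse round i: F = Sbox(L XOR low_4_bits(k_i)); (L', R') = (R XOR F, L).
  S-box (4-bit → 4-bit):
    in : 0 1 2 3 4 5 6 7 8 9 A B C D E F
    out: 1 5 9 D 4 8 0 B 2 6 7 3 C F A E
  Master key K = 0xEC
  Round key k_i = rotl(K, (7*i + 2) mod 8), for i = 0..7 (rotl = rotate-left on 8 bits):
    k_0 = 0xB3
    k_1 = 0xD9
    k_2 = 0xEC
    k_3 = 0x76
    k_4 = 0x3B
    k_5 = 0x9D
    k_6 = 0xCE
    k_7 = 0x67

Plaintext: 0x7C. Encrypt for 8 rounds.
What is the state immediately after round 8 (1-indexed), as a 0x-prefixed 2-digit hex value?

0x80

s_0 = plaintext = 0x7C
s_1 = Round(s_0, k_0) = 0xC9
s_2 = Round(s_1, k_1) = 0x9D
s_3 = Round(s_2, k_2) = 0xDC
s_4 = Round(s_3, k_3) = 0xCA
s_5 = Round(s_4, k_4) = 0xA9
s_6 = Round(s_5, k_5) = 0x9E
s_7 = Round(s_6, k_6) = 0xE8
s_8 = Round(s_7, k_7) = 0x80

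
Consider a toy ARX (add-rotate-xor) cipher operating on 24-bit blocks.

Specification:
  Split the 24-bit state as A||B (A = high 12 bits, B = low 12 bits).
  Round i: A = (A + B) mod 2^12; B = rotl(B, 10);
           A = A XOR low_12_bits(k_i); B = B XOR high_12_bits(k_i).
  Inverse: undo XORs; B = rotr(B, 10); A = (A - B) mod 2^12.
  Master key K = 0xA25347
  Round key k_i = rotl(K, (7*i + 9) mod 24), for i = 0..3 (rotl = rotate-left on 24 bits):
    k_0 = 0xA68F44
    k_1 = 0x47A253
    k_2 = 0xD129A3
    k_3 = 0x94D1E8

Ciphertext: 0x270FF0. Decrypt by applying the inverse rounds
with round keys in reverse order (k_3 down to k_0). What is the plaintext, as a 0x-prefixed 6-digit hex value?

0x4FD7D9

s_0 = ciphertext = 0x270FF0
s_1 = InvRound(s_0, k_3) = 0x8A3AF5
s_2 = InvRound(s_1, k_2) = 0x163F9D
s_3 = InvRound(s_2, k_1) = 0x392F9E
s_4 = InvRound(s_3, k_0) = 0x4FD7D9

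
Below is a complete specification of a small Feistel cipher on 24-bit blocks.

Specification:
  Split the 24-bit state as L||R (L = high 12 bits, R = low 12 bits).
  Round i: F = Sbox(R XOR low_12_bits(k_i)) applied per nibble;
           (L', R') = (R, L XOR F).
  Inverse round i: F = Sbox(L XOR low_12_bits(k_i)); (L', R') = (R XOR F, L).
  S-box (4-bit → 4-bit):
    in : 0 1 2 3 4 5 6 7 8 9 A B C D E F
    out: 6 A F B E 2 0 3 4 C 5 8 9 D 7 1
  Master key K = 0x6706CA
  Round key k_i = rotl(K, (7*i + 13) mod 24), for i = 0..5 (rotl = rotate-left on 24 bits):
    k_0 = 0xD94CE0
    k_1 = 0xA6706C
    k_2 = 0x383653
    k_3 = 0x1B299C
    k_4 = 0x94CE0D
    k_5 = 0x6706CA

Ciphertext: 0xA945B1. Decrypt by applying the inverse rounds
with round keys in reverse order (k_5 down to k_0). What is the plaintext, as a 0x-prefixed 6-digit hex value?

s_0 = ciphertext = 0xA945B1
s_1 = InvRound(s_0, k_5) = 0xC96A94
s_2 = InvRound(s_1, k_4) = 0x55CC96
s_3 = InvRound(s_2, k_3) = 0x50055C
s_4 = InvRound(s_3, k_2) = 0xE77500
s_5 = InvRound(s_4, k_1) = 0x2A8E77
s_6 = InvRound(s_5, k_0) = 0x9932A8

0x9932A8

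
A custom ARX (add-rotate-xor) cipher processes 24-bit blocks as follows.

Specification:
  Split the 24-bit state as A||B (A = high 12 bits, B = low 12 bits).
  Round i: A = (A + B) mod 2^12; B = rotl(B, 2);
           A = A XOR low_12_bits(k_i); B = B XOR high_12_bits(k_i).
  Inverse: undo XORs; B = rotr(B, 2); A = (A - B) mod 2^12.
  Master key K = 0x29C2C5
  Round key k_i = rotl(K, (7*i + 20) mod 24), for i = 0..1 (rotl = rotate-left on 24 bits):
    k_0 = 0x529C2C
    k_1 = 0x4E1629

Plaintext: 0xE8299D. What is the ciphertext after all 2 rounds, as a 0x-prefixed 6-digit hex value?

s_0 = plaintext = 0xE8299D
s_1 = Round(s_0, k_0) = 0x43335F
s_2 = Round(s_1, k_1) = 0x1BB99D

0x1BB99D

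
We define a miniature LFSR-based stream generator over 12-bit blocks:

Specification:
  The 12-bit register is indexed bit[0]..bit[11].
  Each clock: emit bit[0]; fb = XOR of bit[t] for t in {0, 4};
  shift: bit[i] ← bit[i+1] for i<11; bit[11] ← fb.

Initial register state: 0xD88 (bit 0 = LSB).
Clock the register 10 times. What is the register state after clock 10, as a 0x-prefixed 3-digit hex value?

0x543

reg_0 = 0xD88
clock 1: out=0, reg = 0x6C4
clock 2: out=0, reg = 0x362
clock 3: out=0, reg = 0x1B1
clock 4: out=1, reg = 0x0D8
clock 5: out=0, reg = 0x86C
clock 6: out=0, reg = 0x436
clock 7: out=0, reg = 0xA1B
clock 8: out=1, reg = 0x50D
clock 9: out=1, reg = 0xA86
clock 10: out=0, reg = 0x543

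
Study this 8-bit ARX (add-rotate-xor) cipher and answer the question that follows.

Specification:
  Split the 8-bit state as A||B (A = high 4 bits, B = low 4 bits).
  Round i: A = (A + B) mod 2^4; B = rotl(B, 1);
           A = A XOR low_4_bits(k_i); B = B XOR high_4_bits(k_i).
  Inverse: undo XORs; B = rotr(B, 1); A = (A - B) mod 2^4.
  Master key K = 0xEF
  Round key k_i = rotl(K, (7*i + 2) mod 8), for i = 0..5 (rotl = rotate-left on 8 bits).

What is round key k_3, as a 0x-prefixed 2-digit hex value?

0xF7

K = 0xEF
k_0 = rotl(K, (7*0+2) mod 8) = rotl(K, 2) = 0xBF
k_1 = rotl(K, (7*1+2) mod 8) = rotl(K, 1) = 0xDF
k_2 = rotl(K, (7*2+2) mod 8) = rotl(K, 0) = 0xEF
k_3 = rotl(K, (7*3+2) mod 8) = rotl(K, 7) = 0xF7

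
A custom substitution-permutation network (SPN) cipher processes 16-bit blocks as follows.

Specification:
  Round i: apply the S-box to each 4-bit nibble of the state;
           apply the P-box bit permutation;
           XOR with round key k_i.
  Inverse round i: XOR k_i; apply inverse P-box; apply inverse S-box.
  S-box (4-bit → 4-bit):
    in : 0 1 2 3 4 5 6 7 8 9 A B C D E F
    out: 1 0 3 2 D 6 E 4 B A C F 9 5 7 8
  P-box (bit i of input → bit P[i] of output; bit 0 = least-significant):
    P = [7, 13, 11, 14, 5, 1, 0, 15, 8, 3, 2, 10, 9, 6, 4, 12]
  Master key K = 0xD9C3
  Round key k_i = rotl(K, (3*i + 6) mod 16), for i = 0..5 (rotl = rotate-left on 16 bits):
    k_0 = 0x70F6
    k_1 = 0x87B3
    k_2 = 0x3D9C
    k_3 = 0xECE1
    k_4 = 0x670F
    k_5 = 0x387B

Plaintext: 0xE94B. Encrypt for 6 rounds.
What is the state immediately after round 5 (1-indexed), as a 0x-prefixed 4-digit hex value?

0xB3D7

s_0 = plaintext = 0xE94B
s_1 = Round(s_0, k_0) = 0x9E0F
s_2 = Round(s_1, k_1) = 0xD6DF
s_3 = Round(s_2, k_2) = 0x7BA1
s_4 = Round(s_3, k_3) = 0x69FC
s_5 = Round(s_4, k_4) = 0xB3D7
s_6 = Round(s_5, k_5) = 0x2202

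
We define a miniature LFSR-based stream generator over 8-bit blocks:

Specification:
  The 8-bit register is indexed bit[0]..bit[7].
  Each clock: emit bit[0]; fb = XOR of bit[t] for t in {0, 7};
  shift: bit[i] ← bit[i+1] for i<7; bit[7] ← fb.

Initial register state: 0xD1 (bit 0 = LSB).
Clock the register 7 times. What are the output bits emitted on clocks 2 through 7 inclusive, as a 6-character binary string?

reg_0 = 0xD1
clock 1: out=1, reg = 0x68
clock 2: out=0, reg = 0x34
clock 3: out=0, reg = 0x1A
clock 4: out=0, reg = 0x0D
clock 5: out=1, reg = 0x86
clock 6: out=0, reg = 0xC3
clock 7: out=1, reg = 0x61

000101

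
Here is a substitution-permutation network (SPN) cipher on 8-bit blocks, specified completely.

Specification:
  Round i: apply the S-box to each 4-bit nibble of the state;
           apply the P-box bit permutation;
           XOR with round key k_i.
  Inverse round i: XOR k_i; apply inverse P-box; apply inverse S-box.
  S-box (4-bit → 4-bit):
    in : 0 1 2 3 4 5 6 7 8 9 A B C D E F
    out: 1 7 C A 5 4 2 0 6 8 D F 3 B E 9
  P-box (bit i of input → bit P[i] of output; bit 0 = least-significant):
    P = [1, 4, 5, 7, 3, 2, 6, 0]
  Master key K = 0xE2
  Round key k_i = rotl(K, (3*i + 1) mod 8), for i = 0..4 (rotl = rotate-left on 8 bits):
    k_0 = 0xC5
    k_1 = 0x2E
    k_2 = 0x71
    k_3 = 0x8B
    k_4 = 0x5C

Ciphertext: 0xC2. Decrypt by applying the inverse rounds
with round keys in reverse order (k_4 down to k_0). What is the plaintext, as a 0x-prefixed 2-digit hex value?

0x7B

s_0 = ciphertext = 0xC2
s_1 = InvRound(s_0, k_4) = 0xCD
s_2 = InvRound(s_1, k_3) = 0x80
s_3 = InvRound(s_2, k_2) = 0x2E
s_4 = InvRound(s_3, k_1) = 0x77
s_5 = InvRound(s_4, k_0) = 0x7B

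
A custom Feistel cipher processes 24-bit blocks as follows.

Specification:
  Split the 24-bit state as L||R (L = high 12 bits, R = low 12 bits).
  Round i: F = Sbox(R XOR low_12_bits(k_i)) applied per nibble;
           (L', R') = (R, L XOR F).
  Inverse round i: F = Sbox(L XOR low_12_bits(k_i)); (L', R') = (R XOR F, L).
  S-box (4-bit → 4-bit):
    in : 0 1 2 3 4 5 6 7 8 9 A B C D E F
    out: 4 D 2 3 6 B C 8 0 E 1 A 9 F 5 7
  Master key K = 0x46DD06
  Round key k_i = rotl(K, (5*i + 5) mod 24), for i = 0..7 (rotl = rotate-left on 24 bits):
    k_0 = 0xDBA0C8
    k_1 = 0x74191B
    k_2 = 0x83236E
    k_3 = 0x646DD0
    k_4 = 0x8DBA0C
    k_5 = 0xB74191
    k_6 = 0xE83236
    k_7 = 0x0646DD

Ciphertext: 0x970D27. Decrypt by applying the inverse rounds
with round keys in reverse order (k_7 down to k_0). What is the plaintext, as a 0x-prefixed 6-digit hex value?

s_0 = ciphertext = 0x970D27
s_1 = InvRound(s_0, k_7) = 0xA38970
s_2 = InvRound(s_1, k_6) = 0x935A38
s_3 = InvRound(s_2, k_5) = 0xA2E935
s_4 = InvRound(s_3, k_4) = 0xD17A2E
s_5 = InvRound(s_4, k_3) = 0xEB6D17
s_6 = InvRound(s_5, k_2) = 0x2E7EB6
s_7 = InvRound(s_6, k_1) = 0x4CF2E7
s_8 = InvRound(s_7, k_0) = 0x4AF4CF

0x4AF4CF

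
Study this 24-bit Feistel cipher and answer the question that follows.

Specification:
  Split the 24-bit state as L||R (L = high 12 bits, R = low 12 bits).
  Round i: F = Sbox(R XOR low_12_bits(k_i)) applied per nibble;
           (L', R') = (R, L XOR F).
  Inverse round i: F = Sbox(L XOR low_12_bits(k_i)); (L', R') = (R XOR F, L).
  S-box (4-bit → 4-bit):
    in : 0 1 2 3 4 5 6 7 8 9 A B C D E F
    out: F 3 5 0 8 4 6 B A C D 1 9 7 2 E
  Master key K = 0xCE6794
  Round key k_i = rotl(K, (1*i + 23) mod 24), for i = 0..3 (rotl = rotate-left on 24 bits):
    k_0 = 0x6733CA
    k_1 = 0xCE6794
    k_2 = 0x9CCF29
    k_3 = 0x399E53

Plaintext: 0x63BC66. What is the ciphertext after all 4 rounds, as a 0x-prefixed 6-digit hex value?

s_0 = plaintext = 0x63BC66
s_1 = Round(s_0, k_0) = 0xC668E2
s_2 = Round(s_1, k_1) = 0x8E22D0
s_3 = Round(s_2, k_2) = 0x2D0F0E
s_4 = Round(s_3, k_3) = 0xF0E197

0xF0E197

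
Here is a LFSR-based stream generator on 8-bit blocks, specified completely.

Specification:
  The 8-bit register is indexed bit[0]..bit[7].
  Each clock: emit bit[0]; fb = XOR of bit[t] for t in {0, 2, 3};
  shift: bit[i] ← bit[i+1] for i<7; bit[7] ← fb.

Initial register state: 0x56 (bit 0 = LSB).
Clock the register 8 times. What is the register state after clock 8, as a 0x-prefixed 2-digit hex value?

reg_0 = 0x56
clock 1: out=0, reg = 0xAB
clock 2: out=1, reg = 0x55
clock 3: out=1, reg = 0x2A
clock 4: out=0, reg = 0x95
clock 5: out=1, reg = 0x4A
clock 6: out=0, reg = 0xA5
clock 7: out=1, reg = 0x52
clock 8: out=0, reg = 0x29

0x29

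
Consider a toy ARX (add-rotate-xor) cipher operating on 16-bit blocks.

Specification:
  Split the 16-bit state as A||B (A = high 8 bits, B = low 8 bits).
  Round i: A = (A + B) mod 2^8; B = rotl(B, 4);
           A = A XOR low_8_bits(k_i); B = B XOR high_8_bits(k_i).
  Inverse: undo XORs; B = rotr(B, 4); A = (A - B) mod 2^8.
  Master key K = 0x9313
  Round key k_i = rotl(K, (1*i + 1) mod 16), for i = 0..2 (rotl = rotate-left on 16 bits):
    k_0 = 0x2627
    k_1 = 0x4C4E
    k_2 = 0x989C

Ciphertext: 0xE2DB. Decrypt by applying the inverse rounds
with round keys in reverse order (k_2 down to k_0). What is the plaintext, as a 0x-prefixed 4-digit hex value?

s_0 = ciphertext = 0xE2DB
s_1 = InvRound(s_0, k_2) = 0x4A34
s_2 = InvRound(s_1, k_1) = 0x7D87
s_3 = InvRound(s_2, k_0) = 0x401A

0x401A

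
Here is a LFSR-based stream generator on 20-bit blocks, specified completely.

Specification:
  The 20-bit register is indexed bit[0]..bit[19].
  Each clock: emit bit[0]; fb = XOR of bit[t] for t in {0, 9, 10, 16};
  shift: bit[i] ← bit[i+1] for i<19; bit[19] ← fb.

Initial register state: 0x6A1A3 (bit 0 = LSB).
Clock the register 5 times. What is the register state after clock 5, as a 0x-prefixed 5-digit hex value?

0x6B50D

reg_0 = 0x6A1A3
clock 1: out=1, reg = 0xB50D1
clock 2: out=1, reg = 0x5A868
clock 3: out=0, reg = 0xAD434
clock 4: out=0, reg = 0xD6A1A
clock 5: out=0, reg = 0x6B50D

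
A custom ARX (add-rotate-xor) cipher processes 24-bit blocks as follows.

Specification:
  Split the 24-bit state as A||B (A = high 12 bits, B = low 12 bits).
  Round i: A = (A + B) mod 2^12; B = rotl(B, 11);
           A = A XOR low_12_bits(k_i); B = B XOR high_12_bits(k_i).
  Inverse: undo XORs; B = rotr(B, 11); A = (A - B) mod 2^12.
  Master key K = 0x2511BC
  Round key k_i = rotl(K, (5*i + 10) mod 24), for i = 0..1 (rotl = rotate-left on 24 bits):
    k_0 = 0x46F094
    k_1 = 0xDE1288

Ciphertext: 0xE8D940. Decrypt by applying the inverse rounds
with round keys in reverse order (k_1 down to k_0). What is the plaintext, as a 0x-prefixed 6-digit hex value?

0x7FCA5B

s_0 = ciphertext = 0xE8D940
s_1 = InvRound(s_0, k_1) = 0x2C3942
s_2 = InvRound(s_1, k_0) = 0x7FCA5B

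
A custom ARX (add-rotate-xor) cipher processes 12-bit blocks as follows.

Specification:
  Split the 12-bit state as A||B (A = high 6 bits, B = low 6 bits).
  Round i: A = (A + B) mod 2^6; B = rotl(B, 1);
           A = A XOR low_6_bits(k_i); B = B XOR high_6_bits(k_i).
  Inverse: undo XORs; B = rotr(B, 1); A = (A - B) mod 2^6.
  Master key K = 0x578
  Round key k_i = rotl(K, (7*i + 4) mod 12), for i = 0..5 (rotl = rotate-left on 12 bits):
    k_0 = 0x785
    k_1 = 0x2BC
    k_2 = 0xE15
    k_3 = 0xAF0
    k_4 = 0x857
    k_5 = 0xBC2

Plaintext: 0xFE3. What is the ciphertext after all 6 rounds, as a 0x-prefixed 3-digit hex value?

s_0 = plaintext = 0xFE3
s_1 = Round(s_0, k_0) = 0x9D9
s_2 = Round(s_1, k_1) = 0xF38
s_3 = Round(s_2, k_2) = 0x849
s_4 = Round(s_3, k_3) = 0x6B9
s_5 = Round(s_4, k_4) = 0x112
s_6 = Round(s_5, k_5) = 0x50B

0x50B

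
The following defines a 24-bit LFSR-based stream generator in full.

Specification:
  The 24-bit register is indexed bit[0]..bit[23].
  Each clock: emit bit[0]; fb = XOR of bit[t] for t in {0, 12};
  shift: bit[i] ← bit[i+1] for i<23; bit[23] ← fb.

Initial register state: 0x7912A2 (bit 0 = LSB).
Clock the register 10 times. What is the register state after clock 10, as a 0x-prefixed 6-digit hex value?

0x4CDE44

reg_0 = 0x7912A2
clock 1: out=0, reg = 0xBC8951
clock 2: out=1, reg = 0xDE44A8
clock 3: out=0, reg = 0x6F2254
clock 4: out=0, reg = 0x37912A
clock 5: out=0, reg = 0x9BC895
clock 6: out=1, reg = 0xCDE44A
clock 7: out=0, reg = 0x66F225
clock 8: out=1, reg = 0x337912
clock 9: out=0, reg = 0x99BC89
clock 10: out=1, reg = 0x4CDE44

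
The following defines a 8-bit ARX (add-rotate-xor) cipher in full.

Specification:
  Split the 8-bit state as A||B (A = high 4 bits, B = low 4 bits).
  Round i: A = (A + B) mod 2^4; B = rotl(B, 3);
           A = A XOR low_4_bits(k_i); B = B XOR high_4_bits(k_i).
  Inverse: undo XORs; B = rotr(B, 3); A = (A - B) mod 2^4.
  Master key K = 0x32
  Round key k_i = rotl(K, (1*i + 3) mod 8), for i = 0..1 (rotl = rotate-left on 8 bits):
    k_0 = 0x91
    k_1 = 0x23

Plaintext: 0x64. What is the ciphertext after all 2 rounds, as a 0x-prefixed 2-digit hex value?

0x5F

s_0 = plaintext = 0x64
s_1 = Round(s_0, k_0) = 0xBB
s_2 = Round(s_1, k_1) = 0x5F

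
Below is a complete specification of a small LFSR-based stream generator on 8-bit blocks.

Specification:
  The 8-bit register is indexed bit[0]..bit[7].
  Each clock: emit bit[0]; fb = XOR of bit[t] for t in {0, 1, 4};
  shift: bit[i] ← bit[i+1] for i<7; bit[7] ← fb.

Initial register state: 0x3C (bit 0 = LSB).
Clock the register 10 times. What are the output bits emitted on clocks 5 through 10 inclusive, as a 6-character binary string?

110010

reg_0 = 0x3C
clock 1: out=0, reg = 0x9E
clock 2: out=0, reg = 0x4F
clock 3: out=1, reg = 0x27
clock 4: out=1, reg = 0x13
clock 5: out=1, reg = 0x89
clock 6: out=1, reg = 0xC4
clock 7: out=0, reg = 0x62
clock 8: out=0, reg = 0xB1
clock 9: out=1, reg = 0x58
clock 10: out=0, reg = 0xAC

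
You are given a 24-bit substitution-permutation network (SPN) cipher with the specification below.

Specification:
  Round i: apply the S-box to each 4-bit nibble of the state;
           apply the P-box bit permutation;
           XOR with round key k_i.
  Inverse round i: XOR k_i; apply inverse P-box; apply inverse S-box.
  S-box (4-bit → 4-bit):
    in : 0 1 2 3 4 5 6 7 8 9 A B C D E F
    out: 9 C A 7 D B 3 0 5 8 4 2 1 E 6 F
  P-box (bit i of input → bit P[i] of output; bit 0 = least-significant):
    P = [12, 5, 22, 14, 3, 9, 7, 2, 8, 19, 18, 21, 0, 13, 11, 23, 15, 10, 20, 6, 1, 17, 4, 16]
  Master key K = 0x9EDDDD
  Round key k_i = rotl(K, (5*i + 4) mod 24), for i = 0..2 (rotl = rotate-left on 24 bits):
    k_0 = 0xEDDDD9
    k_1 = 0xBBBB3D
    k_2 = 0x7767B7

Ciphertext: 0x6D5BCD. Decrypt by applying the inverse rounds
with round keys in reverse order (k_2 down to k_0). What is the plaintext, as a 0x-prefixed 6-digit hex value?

s_0 = ciphertext = 0x6D5BCD
s_1 = InvRound(s_0, k_2) = 0x3DEBC6
s_2 = InvRound(s_1, k_1) = 0x390A85
s_3 = InvRound(s_2, k_0) = 0xAF9854

0xAF9854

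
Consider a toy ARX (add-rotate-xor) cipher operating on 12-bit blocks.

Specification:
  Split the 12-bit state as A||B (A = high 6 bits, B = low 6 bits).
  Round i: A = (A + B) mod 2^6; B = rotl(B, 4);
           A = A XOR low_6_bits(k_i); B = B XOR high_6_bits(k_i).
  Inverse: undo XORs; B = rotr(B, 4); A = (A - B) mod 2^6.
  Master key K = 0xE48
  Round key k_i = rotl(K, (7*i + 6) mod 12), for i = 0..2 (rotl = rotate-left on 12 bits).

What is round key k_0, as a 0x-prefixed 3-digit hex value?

0x239

K = 0xE48
k_0 = rotl(K, (7*0+6) mod 12) = rotl(K, 6) = 0x239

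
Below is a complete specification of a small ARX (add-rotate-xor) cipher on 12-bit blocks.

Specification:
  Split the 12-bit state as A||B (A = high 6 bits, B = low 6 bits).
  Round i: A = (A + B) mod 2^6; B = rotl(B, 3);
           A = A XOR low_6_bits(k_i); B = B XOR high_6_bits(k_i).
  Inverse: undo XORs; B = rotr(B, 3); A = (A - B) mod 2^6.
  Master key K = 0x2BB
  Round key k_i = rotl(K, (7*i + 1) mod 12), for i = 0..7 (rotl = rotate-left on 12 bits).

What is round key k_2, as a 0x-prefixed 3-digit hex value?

K = 0x2BB
k_0 = rotl(K, (7*0+1) mod 12) = rotl(K, 1) = 0x576
k_1 = rotl(K, (7*1+1) mod 12) = rotl(K, 8) = 0xB2B
k_2 = rotl(K, (7*2+1) mod 12) = rotl(K, 3) = 0x5D9

0x5D9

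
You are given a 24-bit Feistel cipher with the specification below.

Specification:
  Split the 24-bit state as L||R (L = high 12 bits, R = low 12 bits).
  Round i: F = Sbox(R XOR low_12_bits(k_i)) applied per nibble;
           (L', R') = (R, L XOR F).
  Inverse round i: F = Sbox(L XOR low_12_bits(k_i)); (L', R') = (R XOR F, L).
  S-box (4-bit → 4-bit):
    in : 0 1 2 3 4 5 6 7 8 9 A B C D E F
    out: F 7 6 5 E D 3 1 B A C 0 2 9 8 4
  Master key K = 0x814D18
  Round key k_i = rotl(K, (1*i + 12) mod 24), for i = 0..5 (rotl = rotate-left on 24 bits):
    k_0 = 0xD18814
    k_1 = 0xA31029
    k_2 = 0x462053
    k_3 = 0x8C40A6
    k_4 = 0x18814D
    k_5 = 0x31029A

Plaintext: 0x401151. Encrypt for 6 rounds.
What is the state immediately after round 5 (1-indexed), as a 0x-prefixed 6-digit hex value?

s_0 = plaintext = 0x401151
s_1 = Round(s_0, k_0) = 0x151EEC
s_2 = Round(s_1, k_1) = 0xEEC97C
s_3 = Round(s_2, k_2) = 0x97C488
s_4 = Round(s_3, k_3) = 0x488714
s_5 = Round(s_4, k_4) = 0x714752
s_6 = Round(s_5, k_5) = 0x752A3F

0x714752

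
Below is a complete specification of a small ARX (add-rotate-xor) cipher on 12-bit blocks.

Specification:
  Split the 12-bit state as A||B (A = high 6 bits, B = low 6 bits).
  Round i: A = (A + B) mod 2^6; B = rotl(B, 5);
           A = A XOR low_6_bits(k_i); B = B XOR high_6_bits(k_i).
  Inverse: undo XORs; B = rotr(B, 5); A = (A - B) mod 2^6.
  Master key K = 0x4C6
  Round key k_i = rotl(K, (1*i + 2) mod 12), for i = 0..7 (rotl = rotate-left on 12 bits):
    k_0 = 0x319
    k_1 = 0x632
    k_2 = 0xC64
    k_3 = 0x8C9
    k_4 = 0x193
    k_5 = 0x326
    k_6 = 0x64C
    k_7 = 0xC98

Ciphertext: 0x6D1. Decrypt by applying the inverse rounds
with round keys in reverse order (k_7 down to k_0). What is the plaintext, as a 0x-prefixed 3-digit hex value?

0x47C

s_0 = ciphertext = 0x6D1
s_1 = InvRound(s_0, k_7) = 0xF07
s_2 = InvRound(s_1, k_6) = 0xD3C
s_3 = InvRound(s_2, k_5) = 0xC61
s_4 = InvRound(s_3, k_4) = 0x4CF
s_5 = InvRound(s_4, k_3) = 0x059
s_6 = InvRound(s_5, k_2) = 0x511
s_7 = InvRound(s_6, k_1) = 0x512
s_8 = InvRound(s_7, k_0) = 0x47C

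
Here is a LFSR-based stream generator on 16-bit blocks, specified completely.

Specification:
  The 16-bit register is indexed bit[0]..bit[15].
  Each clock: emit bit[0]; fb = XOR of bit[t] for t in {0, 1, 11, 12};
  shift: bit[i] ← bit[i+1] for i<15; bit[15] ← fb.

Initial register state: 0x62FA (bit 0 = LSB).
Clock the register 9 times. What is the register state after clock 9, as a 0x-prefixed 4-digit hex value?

reg_0 = 0x62FA
clock 1: out=0, reg = 0xB17D
clock 2: out=1, reg = 0x58BE
clock 3: out=0, reg = 0xAC5F
clock 4: out=1, reg = 0xD62F
clock 5: out=1, reg = 0xEB17
clock 6: out=1, reg = 0xF58B
clock 7: out=1, reg = 0xFAC5
clock 8: out=1, reg = 0xFD62
clock 9: out=0, reg = 0xFEB1

0xFEB1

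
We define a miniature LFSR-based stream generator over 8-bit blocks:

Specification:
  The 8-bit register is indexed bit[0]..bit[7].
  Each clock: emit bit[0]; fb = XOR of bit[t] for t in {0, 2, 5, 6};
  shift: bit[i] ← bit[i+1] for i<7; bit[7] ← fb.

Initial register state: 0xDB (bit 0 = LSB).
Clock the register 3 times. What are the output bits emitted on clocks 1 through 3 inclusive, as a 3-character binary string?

reg_0 = 0xDB
clock 1: out=1, reg = 0x6D
clock 2: out=1, reg = 0x36
clock 3: out=0, reg = 0x1B

110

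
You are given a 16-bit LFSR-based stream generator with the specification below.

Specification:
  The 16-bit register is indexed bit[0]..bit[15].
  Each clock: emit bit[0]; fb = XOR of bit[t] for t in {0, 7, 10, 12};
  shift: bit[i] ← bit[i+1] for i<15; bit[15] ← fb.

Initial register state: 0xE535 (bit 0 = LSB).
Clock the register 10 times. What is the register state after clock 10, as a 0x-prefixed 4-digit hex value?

0x9239

reg_0 = 0xE535
clock 1: out=1, reg = 0x729A
clock 2: out=0, reg = 0x394D
clock 3: out=1, reg = 0x1CA6
clock 4: out=0, reg = 0x8E53
clock 5: out=1, reg = 0x4729
clock 6: out=1, reg = 0x2394
clock 7: out=0, reg = 0x91CA
clock 8: out=0, reg = 0x48E5
clock 9: out=1, reg = 0x2472
clock 10: out=0, reg = 0x9239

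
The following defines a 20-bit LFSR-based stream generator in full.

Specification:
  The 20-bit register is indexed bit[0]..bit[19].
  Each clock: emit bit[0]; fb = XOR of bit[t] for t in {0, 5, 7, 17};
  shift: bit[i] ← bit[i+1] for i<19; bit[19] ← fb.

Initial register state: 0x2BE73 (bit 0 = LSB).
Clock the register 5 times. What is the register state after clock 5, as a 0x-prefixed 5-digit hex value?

reg_0 = 0x2BE73
clock 1: out=1, reg = 0x95F39
clock 2: out=1, reg = 0x4AF9C
clock 3: out=0, reg = 0xA57CE
clock 4: out=0, reg = 0x52BE7
clock 5: out=1, reg = 0xA95F3

0xA95F3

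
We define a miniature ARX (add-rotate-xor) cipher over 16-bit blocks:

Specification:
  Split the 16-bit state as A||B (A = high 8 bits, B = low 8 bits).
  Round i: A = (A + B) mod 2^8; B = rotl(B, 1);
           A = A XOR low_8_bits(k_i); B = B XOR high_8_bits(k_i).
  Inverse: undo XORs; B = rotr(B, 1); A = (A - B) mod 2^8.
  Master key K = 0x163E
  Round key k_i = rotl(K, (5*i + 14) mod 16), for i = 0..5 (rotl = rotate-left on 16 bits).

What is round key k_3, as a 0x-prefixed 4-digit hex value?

0xC2C7

K = 0x163E
k_0 = rotl(K, (5*0+14) mod 16) = rotl(K, 14) = 0x858F
k_1 = rotl(K, (5*1+14) mod 16) = rotl(K, 3) = 0xB1F0
k_2 = rotl(K, (5*2+14) mod 16) = rotl(K, 8) = 0x3E16
k_3 = rotl(K, (5*3+14) mod 16) = rotl(K, 13) = 0xC2C7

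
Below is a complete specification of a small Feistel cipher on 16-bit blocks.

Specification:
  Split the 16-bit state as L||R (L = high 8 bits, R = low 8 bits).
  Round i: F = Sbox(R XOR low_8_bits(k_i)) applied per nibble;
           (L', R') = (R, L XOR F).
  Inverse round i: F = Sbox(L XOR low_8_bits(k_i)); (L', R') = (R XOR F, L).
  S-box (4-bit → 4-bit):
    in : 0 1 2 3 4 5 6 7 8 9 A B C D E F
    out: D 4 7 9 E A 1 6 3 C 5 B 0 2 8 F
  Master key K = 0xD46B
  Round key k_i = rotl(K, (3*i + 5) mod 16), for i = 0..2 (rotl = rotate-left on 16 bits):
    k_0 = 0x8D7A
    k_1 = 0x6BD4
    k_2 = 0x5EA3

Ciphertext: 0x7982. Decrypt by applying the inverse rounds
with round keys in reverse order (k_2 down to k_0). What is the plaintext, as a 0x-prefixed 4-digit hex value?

s_0 = ciphertext = 0x7982
s_1 = InvRound(s_0, k_2) = 0xA779
s_2 = InvRound(s_1, k_1) = 0x10A7
s_3 = InvRound(s_2, k_0) = 0xB210

0xB210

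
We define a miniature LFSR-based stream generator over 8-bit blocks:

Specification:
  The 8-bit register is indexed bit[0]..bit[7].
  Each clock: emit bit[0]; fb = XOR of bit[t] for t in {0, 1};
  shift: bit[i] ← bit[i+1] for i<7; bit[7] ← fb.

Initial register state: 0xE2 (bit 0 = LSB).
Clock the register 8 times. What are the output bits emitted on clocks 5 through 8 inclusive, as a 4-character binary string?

0111

reg_0 = 0xE2
clock 1: out=0, reg = 0xF1
clock 2: out=1, reg = 0xF8
clock 3: out=0, reg = 0x7C
clock 4: out=0, reg = 0x3E
clock 5: out=0, reg = 0x9F
clock 6: out=1, reg = 0x4F
clock 7: out=1, reg = 0x27
clock 8: out=1, reg = 0x13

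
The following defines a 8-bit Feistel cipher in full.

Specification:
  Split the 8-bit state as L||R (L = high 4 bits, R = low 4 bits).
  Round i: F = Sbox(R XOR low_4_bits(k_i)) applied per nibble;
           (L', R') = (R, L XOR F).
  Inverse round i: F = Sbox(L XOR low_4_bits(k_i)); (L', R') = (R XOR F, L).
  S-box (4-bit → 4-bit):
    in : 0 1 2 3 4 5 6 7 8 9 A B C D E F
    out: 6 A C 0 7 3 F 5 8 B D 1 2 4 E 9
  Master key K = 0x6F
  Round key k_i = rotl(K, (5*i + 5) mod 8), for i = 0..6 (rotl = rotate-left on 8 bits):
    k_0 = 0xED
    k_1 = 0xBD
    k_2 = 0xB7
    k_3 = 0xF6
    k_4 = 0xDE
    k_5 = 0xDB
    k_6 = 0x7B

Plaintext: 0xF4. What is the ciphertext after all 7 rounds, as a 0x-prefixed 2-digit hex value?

s_0 = plaintext = 0xF4
s_1 = Round(s_0, k_0) = 0x44
s_2 = Round(s_1, k_1) = 0x4F
s_3 = Round(s_2, k_2) = 0xFC
s_4 = Round(s_3, k_3) = 0xC2
s_5 = Round(s_4, k_4) = 0x2E
s_6 = Round(s_5, k_5) = 0xE1
s_7 = Round(s_6, k_6) = 0x13

0x13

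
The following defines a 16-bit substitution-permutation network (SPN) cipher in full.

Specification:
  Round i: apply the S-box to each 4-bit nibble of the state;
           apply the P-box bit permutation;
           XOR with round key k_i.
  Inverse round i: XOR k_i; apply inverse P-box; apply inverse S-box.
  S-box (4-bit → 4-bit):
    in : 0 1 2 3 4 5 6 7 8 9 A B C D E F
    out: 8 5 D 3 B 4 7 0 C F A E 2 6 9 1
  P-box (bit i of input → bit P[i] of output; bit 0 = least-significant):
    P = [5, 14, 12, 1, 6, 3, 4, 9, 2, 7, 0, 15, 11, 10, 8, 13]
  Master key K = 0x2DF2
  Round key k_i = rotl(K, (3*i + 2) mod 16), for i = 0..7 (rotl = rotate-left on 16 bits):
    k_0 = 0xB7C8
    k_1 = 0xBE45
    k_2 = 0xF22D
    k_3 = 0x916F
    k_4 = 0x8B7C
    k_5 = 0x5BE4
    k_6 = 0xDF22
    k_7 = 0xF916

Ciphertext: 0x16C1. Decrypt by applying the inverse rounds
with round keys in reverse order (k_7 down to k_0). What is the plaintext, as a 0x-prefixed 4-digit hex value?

s_0 = ciphertext = 0x16C1
s_1 = InvRound(s_0, k_7) = 0x992A
s_2 = InvRound(s_1, k_6) = 0xC7AC
s_3 = InvRound(s_2, k_5) = 0x3035
s_4 = InvRound(s_3, k_4) = 0x2845
s_5 = InvRound(s_4, k_3) = 0x20C2
s_6 = InvRound(s_5, k_2) = 0x7949
s_7 = InvRound(s_6, k_1) = 0xDEAC
s_8 = InvRound(s_7, k_0) = 0x2FF3

0x2FF3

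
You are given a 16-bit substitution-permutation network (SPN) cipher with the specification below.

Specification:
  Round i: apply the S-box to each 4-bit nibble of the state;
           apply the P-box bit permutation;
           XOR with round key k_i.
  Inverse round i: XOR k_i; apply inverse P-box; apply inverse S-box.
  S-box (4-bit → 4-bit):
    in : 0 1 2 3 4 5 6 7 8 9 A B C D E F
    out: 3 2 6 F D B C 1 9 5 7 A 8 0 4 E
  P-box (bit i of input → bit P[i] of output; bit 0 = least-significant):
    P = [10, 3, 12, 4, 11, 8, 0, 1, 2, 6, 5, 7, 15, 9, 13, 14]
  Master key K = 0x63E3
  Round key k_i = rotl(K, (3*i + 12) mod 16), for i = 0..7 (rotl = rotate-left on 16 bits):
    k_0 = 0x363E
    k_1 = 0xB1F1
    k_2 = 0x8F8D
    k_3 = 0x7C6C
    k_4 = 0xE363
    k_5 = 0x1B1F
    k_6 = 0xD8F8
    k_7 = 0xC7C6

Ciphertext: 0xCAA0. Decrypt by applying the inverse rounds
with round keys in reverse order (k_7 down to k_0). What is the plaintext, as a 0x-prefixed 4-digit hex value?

s_0 = ciphertext = 0xCAA0
s_1 = InvRound(s_0, k_7) = 0xDA57
s_2 = InvRound(s_1, k_6) = 0x1461
s_3 = InvRound(s_2, k_5) = 0x1A55
s_4 = InvRound(s_3, k_4) = 0x4956
s_5 = InvRound(s_4, k_3) = 0xEEB3
s_6 = InvRound(s_5, k_2) = 0x69BB
s_7 = InvRound(s_6, k_1) = 0x8182
s_8 = InvRound(s_7, k_0) = 0xA413

0xA413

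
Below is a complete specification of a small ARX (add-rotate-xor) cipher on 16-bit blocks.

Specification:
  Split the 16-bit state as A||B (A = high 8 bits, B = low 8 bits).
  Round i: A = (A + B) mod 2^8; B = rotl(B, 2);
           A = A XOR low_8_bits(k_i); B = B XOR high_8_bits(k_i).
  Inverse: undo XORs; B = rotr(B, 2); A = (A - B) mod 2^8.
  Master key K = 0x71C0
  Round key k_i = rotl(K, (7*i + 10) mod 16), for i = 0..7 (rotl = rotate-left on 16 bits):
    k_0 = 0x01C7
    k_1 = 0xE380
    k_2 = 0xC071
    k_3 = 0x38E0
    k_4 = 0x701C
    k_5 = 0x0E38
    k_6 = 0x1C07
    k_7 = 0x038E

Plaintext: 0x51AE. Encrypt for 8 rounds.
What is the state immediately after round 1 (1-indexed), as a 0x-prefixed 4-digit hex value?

s_0 = plaintext = 0x51AE
s_1 = Round(s_0, k_0) = 0x38BB
s_2 = Round(s_1, k_1) = 0x730D
s_3 = Round(s_2, k_2) = 0xF1F4
s_4 = Round(s_3, k_3) = 0x05EB
s_5 = Round(s_4, k_4) = 0xECDF
s_6 = Round(s_5, k_5) = 0xF371
s_7 = Round(s_6, k_6) = 0x63D9
s_8 = Round(s_7, k_7) = 0xB264

0x38BB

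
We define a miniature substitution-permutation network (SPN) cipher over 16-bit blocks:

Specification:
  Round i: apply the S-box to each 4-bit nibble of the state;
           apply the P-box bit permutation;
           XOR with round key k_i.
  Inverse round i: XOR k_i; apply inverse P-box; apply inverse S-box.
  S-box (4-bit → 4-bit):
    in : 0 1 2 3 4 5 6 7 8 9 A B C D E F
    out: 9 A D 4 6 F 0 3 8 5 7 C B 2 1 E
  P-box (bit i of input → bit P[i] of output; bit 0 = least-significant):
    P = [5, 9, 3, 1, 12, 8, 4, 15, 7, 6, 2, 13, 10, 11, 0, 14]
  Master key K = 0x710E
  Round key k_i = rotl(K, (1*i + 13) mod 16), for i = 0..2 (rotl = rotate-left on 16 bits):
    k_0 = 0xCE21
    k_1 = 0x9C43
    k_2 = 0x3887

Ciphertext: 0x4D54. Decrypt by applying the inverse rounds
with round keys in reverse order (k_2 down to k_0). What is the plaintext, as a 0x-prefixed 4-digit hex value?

s_0 = ciphertext = 0x4D54
s_1 = InvRound(s_0, k_2) = 0x2CA8
s_2 = InvRound(s_1, k_1) = 0x3C02
s_3 = InvRound(s_2, k_0) = 0xB80C

0xB80C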